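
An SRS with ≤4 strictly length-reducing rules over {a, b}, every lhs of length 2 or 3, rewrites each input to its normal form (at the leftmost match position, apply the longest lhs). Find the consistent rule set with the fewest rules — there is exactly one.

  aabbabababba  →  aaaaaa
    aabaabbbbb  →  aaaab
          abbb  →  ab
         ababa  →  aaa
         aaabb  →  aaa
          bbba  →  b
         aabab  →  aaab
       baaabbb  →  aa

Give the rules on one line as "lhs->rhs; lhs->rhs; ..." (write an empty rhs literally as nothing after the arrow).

aba->aa; ba->b; bab->aa; bb->

  | aabbabababba => aaabababba => aaaababba => aaaaabba => aaaaaa
  | aabaabbbbb => aaaabbbbb => aaaabbb => aaaab
  | abbb => ab
  | ababa => aaba => aaa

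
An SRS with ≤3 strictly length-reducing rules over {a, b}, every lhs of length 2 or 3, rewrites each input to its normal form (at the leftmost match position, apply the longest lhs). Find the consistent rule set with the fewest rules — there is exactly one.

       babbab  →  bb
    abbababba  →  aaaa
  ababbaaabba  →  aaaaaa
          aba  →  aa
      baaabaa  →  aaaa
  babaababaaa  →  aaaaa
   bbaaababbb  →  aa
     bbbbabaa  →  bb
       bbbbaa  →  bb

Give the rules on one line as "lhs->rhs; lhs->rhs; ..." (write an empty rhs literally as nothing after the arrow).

ab->a; ba->

  | babbab => bbab => bb
  | abbababba => abababba => aababba => aaabba => aaaba => aaaa
  | ababbaaabba => aabbaaabba => aabaaabba => aaaaabba => aaaaaba => aaaaaa
  | aba => aa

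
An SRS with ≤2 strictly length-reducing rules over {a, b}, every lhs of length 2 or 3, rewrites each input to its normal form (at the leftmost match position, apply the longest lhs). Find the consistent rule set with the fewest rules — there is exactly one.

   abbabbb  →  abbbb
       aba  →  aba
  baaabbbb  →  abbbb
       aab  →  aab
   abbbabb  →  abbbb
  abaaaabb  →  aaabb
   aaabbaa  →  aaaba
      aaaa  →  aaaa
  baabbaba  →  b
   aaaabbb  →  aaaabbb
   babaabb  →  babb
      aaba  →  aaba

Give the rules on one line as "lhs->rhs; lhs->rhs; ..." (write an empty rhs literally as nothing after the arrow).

  | abbabbb => abbbb
  | aba
  | baaabbbb => abbbb
  | aab

baa->; bba->b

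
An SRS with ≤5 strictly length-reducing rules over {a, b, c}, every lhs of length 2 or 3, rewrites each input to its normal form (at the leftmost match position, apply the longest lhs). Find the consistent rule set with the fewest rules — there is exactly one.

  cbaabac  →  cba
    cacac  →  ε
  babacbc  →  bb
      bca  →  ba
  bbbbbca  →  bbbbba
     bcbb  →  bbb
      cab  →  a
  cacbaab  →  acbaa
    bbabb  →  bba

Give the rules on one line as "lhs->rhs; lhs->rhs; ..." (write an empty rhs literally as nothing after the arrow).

aac->; ab->a; bc->b; ca->a

  | cbaabac => cbaaac => cba
  | cacac => acac => aac => ε
  | babacbc => baacbc => bbc => bb
  | bca => ba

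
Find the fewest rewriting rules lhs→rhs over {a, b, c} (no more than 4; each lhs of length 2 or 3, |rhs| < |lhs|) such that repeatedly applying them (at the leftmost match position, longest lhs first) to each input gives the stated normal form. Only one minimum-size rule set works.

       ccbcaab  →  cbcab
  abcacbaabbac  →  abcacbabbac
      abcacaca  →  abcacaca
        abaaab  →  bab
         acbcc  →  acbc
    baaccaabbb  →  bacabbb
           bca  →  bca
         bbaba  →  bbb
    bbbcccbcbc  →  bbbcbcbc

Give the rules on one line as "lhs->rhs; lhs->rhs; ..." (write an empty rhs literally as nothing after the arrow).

aa->a; aba->b; cc->c

  | ccbcaab => cbcaab => cbcab
  | abcacbaabbac => abcacbabbac
  | abcacaca
  | abaaab => baab => bab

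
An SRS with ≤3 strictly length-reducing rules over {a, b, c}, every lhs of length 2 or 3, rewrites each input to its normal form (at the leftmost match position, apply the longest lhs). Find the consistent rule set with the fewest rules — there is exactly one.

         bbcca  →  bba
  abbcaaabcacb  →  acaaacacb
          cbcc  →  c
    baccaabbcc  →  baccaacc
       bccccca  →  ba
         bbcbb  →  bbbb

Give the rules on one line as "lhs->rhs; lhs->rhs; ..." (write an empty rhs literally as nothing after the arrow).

ab->a; bc->b; cbc->

  | bbcca => bbca => bba
  | abbcaaabcacb => abcaaabcacb => acaaabcacb => acaaacacb
  | cbcc => c
  | baccaabbcc => baccaabcc => baccaacc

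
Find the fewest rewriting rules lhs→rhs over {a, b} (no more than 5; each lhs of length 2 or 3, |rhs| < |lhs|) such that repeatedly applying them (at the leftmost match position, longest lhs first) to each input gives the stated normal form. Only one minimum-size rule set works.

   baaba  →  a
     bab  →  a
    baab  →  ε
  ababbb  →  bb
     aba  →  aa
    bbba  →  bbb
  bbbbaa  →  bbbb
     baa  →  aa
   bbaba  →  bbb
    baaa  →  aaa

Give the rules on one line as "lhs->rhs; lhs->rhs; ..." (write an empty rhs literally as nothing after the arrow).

  | baaba => aaba => a
  | bab => ab => a
  | baab => aab => ε
  | ababbb => aabbb => bb

aab->; ab->a; ba->a; bba->bb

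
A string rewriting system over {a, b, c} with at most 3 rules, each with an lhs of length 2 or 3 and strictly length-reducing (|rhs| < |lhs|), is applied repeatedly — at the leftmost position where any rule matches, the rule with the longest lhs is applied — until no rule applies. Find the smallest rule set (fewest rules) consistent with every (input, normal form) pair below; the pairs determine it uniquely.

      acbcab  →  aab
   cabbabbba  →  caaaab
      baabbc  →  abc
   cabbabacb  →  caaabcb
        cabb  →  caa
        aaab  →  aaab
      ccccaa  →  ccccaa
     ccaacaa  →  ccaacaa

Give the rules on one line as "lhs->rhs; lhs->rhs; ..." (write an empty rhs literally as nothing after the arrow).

  | acbcab => aab
  | cabbabbba => caaabbba => caaaaba => caaaab
  | baabbc => babbc => bbbc => abc
  | cabbabacb => caaabacb => caaabcb

ba->b; bb->a; cbc->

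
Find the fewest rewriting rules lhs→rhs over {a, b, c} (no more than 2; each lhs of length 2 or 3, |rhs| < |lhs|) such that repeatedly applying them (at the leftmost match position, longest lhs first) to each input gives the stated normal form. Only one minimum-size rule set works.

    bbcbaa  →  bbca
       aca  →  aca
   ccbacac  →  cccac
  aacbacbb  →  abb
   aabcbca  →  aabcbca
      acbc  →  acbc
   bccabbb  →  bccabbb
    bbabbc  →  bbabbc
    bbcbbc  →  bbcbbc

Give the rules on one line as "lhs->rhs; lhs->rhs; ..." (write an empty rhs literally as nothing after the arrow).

  | bbcbaa => bbca
  | aca
  | ccbacac => cccac
  | aacbacbb => aaccbb => abb

acc->; cba->c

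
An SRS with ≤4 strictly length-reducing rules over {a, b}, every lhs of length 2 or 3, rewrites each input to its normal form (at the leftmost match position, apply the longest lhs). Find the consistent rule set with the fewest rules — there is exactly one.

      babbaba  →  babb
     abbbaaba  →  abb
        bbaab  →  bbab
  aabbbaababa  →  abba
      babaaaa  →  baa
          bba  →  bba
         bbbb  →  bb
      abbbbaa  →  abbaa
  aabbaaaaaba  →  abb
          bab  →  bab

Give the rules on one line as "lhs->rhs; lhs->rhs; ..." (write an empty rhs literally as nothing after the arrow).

  | babbaba => babb
  | abbbaaba => abbaaba => abbaba => abb
  | bbaab => bbab
  | aabbbaababa => abbbaababa => abbaababa => abbababa => abbba => abba

aaa->aa; aab->ab; aba->; bbb->bb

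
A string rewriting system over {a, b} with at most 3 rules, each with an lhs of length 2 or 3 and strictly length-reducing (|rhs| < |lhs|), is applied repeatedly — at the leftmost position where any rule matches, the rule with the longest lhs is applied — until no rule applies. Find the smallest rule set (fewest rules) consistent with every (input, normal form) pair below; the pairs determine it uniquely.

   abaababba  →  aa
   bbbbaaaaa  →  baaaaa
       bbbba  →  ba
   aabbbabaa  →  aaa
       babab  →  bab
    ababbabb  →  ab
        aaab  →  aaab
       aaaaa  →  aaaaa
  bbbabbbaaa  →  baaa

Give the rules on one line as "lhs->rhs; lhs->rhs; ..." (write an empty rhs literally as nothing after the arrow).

  | abaababba => aababba => aabba => aaba => aa
  | bbbbaaaaa => bbbaaaaa => bbaaaaa => baaaaa
  | bbbba => bbba => bba => ba
  | aabbbabaa => aabbabaa => aababaa => aabaa => aaa

aba->a; bb->b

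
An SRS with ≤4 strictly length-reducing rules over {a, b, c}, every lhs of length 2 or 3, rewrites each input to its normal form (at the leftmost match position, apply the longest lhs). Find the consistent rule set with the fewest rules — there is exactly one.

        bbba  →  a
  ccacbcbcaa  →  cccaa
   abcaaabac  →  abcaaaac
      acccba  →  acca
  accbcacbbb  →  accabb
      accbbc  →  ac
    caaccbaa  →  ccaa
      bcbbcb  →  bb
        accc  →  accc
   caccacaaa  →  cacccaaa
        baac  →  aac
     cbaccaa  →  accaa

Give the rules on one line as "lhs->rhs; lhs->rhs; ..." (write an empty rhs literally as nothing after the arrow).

  | bbba => bba => ba => a
  | ccacbcbcaa => ccacbcaa => ccacaa => cccaa
  | abcaaabac => abcaaaac
  | acccba => acca

aca->ca; ba->a; cb->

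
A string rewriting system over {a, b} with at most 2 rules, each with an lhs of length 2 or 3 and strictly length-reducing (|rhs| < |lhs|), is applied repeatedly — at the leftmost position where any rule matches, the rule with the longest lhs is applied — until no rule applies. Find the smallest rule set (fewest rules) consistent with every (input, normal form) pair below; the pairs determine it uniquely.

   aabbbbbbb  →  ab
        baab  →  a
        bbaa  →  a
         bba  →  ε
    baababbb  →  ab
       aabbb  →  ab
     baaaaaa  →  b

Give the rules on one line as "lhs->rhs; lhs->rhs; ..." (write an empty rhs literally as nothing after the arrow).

  | aabbbbbbb => bbbbbbb => abbbbb => aabbb => bbb => ab
  | baab => bb => a
  | bbaa => aaa => a
  | bba => aa => ε

aa->; bb->a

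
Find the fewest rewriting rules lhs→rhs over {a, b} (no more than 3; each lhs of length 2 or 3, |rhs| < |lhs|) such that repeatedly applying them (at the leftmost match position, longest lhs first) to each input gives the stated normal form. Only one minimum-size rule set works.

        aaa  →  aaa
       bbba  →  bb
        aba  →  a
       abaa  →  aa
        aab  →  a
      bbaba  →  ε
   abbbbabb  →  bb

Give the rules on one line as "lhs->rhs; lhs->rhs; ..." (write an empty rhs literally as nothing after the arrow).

  | aaa
  | bbba => bb
  | aba => a
  | abaa => aa

ab->; ba->; bab->ba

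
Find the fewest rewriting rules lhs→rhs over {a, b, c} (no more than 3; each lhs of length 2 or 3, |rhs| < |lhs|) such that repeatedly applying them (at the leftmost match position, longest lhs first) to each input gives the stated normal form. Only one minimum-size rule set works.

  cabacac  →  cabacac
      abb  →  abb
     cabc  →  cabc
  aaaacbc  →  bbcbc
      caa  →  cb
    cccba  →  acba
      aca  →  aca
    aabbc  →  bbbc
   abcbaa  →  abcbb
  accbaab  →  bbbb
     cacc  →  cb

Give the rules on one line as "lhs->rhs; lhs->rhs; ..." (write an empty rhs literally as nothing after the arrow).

aa->b; cc->a

  | cabacac
  | abb
  | cabc
  | aaaacbc => baacbc => bbcbc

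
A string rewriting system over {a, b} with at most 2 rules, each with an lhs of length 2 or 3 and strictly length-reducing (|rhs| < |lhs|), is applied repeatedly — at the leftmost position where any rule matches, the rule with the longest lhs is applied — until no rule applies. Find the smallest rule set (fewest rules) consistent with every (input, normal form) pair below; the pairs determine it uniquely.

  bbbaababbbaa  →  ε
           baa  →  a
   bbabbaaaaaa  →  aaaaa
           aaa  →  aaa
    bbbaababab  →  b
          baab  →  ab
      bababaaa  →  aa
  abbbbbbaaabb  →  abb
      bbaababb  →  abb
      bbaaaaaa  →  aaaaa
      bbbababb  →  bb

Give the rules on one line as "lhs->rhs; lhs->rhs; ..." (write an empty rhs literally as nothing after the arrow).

  | bbbaababbbaa => bababbbaa => babbbaa => bbbaa => ba => ε
  | baa => a
  | bbabbaaaaaa => bbaaaaaa => aaaaa
  | aaa

ba->; bba->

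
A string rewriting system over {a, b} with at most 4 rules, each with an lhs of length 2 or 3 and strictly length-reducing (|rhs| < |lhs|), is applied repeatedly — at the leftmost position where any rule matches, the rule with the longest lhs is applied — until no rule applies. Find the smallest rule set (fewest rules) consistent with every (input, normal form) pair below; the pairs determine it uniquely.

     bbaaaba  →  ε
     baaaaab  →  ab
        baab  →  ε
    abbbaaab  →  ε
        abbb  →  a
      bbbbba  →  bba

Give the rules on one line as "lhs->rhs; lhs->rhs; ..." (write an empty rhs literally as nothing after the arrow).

  | bbaaaba => bbbaba => aba => ε
  | baaaaab => bbaaab => bbbab => ab
  | baab => bbb => ε
  | abbbaaab => aaaab => baab => bbb => ε

aa->b; aba->; bbb->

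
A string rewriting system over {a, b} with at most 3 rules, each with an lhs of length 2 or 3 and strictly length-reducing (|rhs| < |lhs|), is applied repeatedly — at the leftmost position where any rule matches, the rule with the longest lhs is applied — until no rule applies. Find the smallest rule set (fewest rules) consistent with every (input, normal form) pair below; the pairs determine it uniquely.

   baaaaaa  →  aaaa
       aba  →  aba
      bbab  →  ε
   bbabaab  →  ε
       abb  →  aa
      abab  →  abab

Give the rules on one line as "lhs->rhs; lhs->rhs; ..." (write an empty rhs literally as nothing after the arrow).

aab->; baa->; bb->a

  | baaaaaa => aaaa
  | aba
  | bbab => aab => ε
  | bbabaab => aabaab => aab => ε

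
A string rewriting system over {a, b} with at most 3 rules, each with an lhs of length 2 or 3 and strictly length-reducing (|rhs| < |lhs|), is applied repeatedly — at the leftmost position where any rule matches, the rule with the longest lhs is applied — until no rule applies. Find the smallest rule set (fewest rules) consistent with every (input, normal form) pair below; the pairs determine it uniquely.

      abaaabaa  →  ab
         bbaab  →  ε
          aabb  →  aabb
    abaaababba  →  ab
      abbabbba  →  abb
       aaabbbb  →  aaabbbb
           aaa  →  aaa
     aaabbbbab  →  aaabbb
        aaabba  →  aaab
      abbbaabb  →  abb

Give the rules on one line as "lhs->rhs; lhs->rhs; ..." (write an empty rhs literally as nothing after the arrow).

aba->ab; ba->; bab->

  | abaaabaa => abaabaa => ababaa => abbaa => aba => ab
  | bbaab => bab => ε
  | aabb
  | abaaababba => abaababba => abababba => abbabba => abba => ab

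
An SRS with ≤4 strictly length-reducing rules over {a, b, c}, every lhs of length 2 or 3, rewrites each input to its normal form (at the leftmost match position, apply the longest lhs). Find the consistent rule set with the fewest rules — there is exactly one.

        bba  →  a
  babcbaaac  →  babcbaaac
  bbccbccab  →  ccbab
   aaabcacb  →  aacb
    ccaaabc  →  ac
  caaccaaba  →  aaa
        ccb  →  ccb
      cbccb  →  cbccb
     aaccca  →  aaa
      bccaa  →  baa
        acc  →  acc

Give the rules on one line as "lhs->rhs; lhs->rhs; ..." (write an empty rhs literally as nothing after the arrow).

  | bba => a
  | babcbaaac
  | bbccbccab => ccbccab => ccbcab => ccbab
  | aaabcacb => acacb => aacb

aab->; bb->; ca->a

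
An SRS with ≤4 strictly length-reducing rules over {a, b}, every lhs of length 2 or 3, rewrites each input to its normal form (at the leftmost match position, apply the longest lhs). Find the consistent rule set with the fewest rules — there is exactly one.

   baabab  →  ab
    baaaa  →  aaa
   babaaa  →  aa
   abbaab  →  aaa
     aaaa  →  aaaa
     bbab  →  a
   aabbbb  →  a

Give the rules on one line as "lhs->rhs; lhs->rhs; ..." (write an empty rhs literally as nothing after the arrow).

aab->a; ba->; bb->a

  | baabab => abab => ab
  | baaaa => aaa
  | babaaa => baaa => aa
  | abbaab => aaaab => aaa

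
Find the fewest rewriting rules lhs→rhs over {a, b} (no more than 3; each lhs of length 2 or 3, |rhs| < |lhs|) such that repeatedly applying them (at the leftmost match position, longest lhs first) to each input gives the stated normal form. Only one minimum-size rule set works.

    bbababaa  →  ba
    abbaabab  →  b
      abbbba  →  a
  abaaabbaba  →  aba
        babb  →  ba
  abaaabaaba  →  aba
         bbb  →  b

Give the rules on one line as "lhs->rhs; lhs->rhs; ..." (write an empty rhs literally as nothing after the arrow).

aa->b; bb->; bba->

  | bbababaa => babaa => babb => ba
  | abbaabab => aabab => bbab => b
  | abbbba => abba => a
  | abaaabbaba => abbabbaba => abbaba => aba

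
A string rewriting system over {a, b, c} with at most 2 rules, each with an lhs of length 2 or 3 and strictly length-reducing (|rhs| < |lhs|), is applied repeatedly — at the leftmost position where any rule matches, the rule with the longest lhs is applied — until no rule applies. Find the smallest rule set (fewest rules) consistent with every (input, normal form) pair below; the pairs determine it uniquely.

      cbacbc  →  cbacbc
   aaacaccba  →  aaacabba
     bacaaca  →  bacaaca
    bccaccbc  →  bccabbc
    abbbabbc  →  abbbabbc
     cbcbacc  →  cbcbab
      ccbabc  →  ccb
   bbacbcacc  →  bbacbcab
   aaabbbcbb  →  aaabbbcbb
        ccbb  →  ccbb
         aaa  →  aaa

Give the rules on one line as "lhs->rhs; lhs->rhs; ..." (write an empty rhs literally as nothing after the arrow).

  | cbacbc
  | aaacaccba => aaacabba
  | bacaaca
  | bccaccbc => bccabbc

abc->; acc->ab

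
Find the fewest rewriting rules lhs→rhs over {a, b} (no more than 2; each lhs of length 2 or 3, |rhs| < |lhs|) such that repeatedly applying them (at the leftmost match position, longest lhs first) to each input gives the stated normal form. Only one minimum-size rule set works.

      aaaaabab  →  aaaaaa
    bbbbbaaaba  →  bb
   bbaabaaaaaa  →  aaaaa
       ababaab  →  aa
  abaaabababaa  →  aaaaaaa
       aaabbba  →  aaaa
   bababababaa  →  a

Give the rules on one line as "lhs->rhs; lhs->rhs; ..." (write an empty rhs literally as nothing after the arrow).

  | aaaaabab => aaaaaab => aaaaaa
  | bbbbbaaaba => bbbbaaba => bbbaba => bbba => bb
  | bbaabaaaaaa => babaaaaaa => baaaaaa => aaaaa
  | ababaab => abaab => aab => aa

aab->aa; ba->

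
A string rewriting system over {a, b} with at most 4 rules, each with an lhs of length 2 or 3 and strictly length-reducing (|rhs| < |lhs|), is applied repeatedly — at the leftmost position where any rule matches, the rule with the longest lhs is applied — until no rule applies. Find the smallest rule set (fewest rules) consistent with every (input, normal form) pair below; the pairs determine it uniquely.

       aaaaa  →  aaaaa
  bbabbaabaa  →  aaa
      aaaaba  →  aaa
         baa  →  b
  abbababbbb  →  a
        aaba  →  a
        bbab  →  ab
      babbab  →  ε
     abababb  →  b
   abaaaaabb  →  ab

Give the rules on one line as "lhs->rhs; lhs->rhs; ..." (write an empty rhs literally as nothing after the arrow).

  | aaaaa
  | bbabbaabaa => abbaabaa => aaabaa => aaa
  | aaaaba => aaa
  | baa => ba => b

aab->; ba->b; bb->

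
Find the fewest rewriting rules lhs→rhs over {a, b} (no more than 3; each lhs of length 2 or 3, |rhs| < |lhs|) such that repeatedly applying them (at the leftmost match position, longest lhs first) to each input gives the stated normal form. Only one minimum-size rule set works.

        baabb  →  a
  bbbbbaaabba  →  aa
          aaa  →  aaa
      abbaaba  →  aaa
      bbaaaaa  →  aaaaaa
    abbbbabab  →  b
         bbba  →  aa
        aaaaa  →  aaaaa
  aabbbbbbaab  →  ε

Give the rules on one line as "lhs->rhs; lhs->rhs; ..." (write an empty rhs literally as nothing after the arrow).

aab->; aba->aa; bb->a

  | baabb => bb => a
  | bbbbbaaabba => abbbaaabba => aabaaabba => aaabba => aba => aa
  | aaa
  | abbaaba => aaaaba => aaa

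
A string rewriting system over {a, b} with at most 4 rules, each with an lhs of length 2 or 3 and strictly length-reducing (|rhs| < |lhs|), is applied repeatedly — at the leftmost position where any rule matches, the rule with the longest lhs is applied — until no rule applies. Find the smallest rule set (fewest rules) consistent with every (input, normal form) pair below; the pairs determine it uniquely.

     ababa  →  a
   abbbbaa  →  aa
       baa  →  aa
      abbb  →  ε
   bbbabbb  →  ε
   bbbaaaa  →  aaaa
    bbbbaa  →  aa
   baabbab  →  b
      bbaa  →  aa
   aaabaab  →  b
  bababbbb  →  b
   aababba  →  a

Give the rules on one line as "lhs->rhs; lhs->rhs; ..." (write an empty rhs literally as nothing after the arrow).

ab->b; ba->a; bbb->

  | ababa => baba => aba => ba => a
  | abbbbaa => bbbbaa => baa => aa
  | baa => aa
  | abbb => bbb => ε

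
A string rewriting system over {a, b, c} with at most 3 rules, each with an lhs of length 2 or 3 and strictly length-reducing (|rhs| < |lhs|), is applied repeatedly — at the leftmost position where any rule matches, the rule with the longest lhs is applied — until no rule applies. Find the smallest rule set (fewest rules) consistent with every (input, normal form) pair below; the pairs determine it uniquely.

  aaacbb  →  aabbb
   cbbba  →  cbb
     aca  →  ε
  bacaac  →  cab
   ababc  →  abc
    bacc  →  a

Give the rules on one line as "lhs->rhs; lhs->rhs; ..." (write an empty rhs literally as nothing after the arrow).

ac->b; ba->; cc->a

  | aaacbb => aabbb
  | cbbba => cbb
  | aca => ba => ε
  | bacaac => caac => cab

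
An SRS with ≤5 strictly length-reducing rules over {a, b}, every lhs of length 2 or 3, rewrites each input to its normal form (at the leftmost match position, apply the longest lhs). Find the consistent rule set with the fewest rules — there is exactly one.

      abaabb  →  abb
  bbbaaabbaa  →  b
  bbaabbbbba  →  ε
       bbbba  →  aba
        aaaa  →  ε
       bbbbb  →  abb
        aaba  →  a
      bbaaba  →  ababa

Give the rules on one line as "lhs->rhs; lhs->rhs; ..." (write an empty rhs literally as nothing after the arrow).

aa->; aab->; bba->ab; bbb->a

  | abaabb => abb
  | bbbaaabbaa => aaaabbaa => aabbaa => baa => b
  | bbaabbbbba => ababbbbba => abaabba => abba => aab => ε
  | bbbba => aba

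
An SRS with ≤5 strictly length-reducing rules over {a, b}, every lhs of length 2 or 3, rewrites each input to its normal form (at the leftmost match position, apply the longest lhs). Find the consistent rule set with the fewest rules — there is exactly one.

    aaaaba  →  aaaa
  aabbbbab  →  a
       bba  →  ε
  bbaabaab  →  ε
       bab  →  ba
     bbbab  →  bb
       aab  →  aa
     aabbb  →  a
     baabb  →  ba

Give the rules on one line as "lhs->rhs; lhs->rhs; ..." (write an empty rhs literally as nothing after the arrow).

  | aaaaba => aaaab => aaaa
  | aabbbbab => abbab => ab => a
  | bba => ε
  | bbaabaab => abaab => abab => abb => ε

ab->a; aba->ab; abb->; bba->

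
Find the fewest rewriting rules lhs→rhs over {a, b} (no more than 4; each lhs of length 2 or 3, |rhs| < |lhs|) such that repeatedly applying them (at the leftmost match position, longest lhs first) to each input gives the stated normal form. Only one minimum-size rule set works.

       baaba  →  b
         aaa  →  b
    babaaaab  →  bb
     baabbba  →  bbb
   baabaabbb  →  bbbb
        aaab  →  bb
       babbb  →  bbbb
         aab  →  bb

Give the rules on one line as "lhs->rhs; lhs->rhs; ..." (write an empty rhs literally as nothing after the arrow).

  | baaba => baba => bba => b
  | aaa => ba => b
  | babaaaab => bbaaaab => baaab => baab => bab => bb
  | baabbba => babbba => bbbba => bbb

aa->b; ba->b; bba->b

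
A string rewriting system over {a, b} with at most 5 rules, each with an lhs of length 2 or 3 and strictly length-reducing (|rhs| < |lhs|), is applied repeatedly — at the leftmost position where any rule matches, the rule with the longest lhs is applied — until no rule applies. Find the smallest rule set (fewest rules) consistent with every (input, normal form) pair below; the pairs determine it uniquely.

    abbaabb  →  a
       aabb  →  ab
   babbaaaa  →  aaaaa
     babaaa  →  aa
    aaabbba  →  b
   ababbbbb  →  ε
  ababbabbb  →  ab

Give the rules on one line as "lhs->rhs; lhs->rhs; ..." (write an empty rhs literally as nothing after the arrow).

  | abbaabb => aaabb => aab => a
  | aabb => ab
  | babbaaaa => abbaaaa => aaaaa
  | babaaa => abaaa => baa => aa

aab->a; aba->b; ba->a; bb->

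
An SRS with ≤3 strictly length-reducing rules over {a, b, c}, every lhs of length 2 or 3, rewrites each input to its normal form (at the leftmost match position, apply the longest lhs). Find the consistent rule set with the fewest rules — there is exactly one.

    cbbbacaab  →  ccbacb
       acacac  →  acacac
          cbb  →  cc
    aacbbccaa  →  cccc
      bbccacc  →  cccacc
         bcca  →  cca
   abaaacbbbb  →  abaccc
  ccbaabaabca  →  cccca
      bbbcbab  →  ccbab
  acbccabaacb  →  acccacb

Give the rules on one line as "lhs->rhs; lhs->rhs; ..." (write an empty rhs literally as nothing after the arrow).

  | cbbbacaab => ccbacaab => ccbacb
  | acacac
  | cbb => cc
  | aacbbccaa => cbbccaa => ccccaa => cccc

aa->; bb->c; bc->c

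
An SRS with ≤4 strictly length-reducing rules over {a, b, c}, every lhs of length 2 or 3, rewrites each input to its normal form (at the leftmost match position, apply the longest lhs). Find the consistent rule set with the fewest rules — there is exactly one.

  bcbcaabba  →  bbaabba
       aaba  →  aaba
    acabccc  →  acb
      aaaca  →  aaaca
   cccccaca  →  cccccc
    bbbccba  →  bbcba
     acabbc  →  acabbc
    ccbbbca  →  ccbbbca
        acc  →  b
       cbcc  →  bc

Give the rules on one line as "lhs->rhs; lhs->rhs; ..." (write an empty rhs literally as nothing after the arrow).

acc->b; bcc->c; cbc->b; cca->cc

  | bcbcaabba => bbaabba
  | aaba
  | acabccc => acacc => acb
  | aaaca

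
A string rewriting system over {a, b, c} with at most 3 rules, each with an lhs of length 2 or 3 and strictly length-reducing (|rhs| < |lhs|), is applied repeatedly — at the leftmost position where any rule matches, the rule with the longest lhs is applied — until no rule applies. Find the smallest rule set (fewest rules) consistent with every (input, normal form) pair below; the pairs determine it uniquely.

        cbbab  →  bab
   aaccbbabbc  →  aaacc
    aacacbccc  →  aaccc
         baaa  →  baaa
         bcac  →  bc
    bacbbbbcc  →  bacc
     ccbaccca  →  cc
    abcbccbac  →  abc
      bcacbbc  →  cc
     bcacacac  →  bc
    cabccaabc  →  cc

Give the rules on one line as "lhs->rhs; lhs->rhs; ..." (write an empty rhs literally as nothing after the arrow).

bb->c; ca->; cb->

  | cbbab => bab
  | aaccbbabbc => aacbabbc => aaabbc => aaacc
  | aacacbccc => aacbccc => aaccc
  | baaa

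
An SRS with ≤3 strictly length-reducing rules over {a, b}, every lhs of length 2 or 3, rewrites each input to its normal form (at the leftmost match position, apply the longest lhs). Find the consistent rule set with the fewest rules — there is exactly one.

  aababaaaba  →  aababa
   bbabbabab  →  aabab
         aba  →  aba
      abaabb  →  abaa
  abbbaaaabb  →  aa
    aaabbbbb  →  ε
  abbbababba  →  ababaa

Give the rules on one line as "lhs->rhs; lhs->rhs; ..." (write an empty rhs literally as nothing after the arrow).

  | aababaaaba => aababbba => aababa
  | bbabbabab => abbabab => aabab
  | aba
  | abaabb => abaa

aaa->b; bb->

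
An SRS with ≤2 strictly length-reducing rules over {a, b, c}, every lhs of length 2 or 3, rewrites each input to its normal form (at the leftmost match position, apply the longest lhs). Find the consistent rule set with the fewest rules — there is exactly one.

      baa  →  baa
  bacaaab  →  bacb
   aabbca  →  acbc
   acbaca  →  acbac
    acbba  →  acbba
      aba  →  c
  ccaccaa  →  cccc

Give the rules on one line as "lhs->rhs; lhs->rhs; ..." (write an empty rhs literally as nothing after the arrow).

  | baa
  | bacaaab => bacaab => bacab => bacb
  | aabbca => acbca => acbc
  | acbaca => acbac

ab->c; ca->c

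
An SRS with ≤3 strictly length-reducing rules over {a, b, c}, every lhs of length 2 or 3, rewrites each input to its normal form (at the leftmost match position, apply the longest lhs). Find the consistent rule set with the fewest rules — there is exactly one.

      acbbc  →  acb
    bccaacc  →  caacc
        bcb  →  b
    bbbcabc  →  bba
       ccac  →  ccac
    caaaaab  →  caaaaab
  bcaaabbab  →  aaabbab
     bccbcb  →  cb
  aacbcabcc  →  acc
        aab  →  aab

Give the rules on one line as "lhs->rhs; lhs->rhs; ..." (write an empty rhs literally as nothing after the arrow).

  | acbbc => acb
  | bccaacc => caacc
  | bcb => b
  | bbbcabc => bbabc => bba

aca->c; bc->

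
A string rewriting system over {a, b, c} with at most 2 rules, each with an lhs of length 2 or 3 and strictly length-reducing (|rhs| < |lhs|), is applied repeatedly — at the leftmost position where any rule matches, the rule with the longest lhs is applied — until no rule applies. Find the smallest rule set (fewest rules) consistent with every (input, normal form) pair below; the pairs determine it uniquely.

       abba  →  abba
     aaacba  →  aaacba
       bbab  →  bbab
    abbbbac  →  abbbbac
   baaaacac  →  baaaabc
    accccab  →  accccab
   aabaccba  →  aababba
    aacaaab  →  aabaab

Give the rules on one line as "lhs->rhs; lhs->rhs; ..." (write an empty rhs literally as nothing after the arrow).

  | abba
  | aaacba
  | bbab
  | abbbbac

aca->ab; ccb->bb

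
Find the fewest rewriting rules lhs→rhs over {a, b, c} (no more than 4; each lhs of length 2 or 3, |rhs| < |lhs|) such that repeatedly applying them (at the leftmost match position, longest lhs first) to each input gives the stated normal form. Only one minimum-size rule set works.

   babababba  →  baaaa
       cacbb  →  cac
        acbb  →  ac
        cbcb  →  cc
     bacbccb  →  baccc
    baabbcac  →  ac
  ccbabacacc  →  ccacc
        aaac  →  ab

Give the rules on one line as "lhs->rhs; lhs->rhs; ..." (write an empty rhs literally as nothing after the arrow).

  | babababba => baababba => baaabba => baaaa
  | cacbb => cacb => cac
  | acbb => acb => ac
  | cbcb => ccb => cc

aac->b; aba->aa; bb->; cb->c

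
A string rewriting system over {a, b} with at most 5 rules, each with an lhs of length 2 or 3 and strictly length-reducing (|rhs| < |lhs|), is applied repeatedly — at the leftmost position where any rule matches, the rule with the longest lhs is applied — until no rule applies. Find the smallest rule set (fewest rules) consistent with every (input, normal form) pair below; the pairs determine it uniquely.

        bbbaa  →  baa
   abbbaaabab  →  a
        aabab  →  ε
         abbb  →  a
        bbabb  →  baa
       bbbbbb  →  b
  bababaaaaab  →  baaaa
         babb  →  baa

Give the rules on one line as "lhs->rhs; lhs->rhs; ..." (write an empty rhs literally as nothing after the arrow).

ab->; aba->; abb->aa; bb->b

  | bbbaa => bbaa => baa
  | abbbaaabab => aabaaabab => aaabab => aab => a
  | aabab => ab => ε
  | abbb => aab => a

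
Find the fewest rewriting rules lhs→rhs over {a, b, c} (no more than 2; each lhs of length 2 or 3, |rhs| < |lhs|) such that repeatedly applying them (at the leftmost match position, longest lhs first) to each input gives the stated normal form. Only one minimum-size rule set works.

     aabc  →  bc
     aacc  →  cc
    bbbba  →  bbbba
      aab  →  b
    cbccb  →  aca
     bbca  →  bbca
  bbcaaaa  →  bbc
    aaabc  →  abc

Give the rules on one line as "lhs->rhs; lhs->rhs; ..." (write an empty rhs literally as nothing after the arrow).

aa->; cb->a

  | aabc => bc
  | aacc => cc
  | bbbba
  | aab => b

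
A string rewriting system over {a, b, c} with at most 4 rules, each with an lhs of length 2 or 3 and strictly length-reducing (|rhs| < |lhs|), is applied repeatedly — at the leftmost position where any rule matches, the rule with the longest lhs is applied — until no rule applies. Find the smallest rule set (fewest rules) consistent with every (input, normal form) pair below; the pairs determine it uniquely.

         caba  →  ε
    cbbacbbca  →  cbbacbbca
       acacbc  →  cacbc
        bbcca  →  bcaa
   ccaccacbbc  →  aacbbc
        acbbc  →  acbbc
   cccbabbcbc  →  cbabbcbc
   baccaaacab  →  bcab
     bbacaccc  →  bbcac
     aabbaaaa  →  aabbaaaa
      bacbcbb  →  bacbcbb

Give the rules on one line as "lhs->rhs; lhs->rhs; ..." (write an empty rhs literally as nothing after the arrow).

aba->c; aca->ca; bcc->ca; cc->

  | caba => cc => ε
  | cbbacbbca
  | acacbc => cacbc
  | bbcca => bcaa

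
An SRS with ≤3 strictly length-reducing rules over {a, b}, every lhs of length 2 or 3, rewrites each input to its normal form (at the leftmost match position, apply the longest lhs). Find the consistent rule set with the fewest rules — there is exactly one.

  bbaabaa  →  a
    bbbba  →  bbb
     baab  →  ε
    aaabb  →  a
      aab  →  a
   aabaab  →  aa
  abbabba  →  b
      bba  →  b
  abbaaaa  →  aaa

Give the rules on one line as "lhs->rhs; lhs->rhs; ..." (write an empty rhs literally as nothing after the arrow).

  | bbaabaa => babaa => baa => a
  | bbbba => bbb
  | baab => ab => ε
  | aaabb => aab => a

ab->; ba->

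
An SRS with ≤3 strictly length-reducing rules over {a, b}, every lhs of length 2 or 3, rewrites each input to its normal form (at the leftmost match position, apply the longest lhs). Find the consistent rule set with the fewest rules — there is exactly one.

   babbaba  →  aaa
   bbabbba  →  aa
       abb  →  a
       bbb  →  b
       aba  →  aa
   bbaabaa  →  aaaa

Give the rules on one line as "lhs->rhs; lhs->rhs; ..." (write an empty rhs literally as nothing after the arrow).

ba->a; bb->

  | babbaba => abbaba => aaba => aaa
  | bbabbba => abbba => aba => aa
  | abb => a
  | bbb => b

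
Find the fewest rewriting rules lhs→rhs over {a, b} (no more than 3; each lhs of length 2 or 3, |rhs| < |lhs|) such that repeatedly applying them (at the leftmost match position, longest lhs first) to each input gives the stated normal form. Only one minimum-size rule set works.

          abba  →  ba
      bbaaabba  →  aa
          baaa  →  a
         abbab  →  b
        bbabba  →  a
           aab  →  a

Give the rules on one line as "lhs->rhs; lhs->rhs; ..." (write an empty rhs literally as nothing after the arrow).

aaa->b; ab->; bb->a

  | abba => ba
  | bbaaabba => aaaabba => babba => bba => aa
  | baaa => bb => a
  | abbab => bab => b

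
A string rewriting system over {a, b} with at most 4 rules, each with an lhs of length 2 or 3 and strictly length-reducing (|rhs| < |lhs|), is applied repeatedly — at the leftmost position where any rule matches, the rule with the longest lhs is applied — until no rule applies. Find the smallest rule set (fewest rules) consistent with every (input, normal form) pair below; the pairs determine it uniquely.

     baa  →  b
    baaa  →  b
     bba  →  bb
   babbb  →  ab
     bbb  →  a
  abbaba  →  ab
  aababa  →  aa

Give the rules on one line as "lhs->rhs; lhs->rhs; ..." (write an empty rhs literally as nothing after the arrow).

abb->; ba->b; bbb->a

  | baa => ba => b
  | baaa => baa => ba => b
  | bba => bb
  | babbb => bbbb => ab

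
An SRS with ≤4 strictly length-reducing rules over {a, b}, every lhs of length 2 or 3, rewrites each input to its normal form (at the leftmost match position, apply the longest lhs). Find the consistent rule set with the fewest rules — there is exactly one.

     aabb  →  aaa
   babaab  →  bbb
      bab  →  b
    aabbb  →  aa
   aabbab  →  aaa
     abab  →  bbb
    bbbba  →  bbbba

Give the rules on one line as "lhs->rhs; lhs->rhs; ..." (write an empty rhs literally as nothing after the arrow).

ab->; aba->bb; abb->aa

  | aabb => aaa
  | babaab => bbbab => bbb
  | bab => b
  | aabbb => aaab => aa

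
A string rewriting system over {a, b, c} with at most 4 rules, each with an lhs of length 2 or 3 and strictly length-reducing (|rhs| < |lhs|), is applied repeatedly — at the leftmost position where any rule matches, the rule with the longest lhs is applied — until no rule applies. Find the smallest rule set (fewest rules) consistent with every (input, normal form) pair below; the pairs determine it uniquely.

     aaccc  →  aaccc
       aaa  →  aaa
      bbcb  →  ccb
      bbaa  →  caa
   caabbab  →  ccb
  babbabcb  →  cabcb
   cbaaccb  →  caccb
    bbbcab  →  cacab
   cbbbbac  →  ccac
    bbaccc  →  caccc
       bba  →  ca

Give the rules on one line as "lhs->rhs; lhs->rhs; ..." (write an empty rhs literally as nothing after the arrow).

  | aaccc
  | aaa
  | bbcb => ccb
  | bbaa => caa

aab->c; ba->; bb->c; bbb->ca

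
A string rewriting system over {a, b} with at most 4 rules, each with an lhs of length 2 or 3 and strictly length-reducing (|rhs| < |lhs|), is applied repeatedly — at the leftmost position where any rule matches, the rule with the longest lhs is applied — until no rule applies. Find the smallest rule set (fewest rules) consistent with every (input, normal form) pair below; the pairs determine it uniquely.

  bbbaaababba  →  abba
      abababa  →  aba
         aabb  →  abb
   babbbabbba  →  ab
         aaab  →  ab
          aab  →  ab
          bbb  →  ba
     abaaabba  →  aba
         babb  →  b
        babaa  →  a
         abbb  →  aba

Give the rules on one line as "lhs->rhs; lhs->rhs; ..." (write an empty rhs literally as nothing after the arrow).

  | bbbaaababba => baaaababba => abaababba => aabbabba => abbabba => abba
  | abababa => aaba => aba
  | aabb => abb
  | babbbabbba => bbabbba => bbba => baa => ab

aa->a; baa->ab; bab->; bbb->ba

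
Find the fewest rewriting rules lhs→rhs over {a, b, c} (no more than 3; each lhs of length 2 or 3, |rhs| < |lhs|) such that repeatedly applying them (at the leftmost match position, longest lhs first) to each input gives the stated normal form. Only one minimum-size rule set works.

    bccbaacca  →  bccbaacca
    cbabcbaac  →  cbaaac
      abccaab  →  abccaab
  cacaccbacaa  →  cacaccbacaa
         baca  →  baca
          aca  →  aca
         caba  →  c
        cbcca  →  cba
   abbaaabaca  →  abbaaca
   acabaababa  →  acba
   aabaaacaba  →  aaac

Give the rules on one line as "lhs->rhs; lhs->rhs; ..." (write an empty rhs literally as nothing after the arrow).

  | bccbaacca
  | cbabcbaac => cbaaac
  | abccaab
  | cacaccbacaa

aba->; bcb->; cbc->cb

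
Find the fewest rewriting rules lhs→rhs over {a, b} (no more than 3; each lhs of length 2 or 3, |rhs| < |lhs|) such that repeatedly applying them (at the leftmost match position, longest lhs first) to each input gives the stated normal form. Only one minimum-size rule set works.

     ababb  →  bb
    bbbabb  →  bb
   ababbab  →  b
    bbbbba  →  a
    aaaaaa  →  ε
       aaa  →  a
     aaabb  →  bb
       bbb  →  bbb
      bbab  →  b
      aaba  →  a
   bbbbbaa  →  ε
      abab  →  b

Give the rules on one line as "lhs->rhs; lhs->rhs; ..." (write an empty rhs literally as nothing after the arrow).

aa->; ab->b; ba->a

  | ababb => babb => abb => bb
  | bbbabb => bbabb => babb => abb => bb
  | ababbab => babbab => abbab => bbab => bab => ab => b
  | bbbbba => bbbba => bbba => bba => ba => a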